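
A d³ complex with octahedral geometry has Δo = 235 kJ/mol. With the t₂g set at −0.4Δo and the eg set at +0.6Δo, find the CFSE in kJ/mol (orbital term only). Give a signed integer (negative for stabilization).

-282

For octahedral d³ the high- and low-spin configurations coincide.
Configuration: t₂g³ eg⁰.
CFSE(orbital) = 3×(-0.4Δo) + 0×(0.6Δo) = -1.2Δo; with Δo = 235 kJ/mol that is -282 kJ/mol.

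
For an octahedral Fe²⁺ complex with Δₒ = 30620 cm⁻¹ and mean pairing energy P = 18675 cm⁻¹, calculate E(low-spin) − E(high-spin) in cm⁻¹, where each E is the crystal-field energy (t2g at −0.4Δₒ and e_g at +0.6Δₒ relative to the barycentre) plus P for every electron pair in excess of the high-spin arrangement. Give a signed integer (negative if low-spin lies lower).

-23890

Group 8 minus oxidation state +2 gives a d⁶ configuration for Fe²⁺.
In the high-spin limit (t2g^4 e_g^2) the orbital term is -0.4Δₒ = -12248 cm⁻¹, with no excess pairing.
Low-spin t2g^6 e_g^0 gives -2.4Δₒ = -73488 cm⁻¹, but forming 2 extra pairs costs 2P = 37350 cm⁻¹, so E(LS) = -73488 + 37350 = -36138 cm⁻¹.
Thus E(LS) − E(HS) = -23890 cm⁻¹.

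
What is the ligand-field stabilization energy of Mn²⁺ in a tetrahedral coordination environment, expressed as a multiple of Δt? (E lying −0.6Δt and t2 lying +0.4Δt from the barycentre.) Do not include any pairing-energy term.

Mn sits in group 7; removing 2 electrons leaves Mn²⁺ with 7 − 2 = 5 d electrons.
Tetrahedral fields are weak (Δₜ ≈ 4/9 Δₒ), so electrons fill high-spin.
Configuration: e^2 t2^3.
CFSE = 2(-0.6Δt) + 3(0.4Δt) = -1.2Δt + 1.2Δt = 0.0Δt.

0.0 Δt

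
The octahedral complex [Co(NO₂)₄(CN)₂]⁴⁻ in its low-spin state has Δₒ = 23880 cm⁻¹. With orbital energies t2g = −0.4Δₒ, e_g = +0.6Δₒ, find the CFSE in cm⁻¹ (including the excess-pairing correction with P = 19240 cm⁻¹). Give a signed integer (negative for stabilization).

-23744

Ligand charges: 4×(-1) from NO₂⁻ and 2×(-1) from CN⁻ sum to -6; with overall charge -4, Co is +2.
Co is in group 9, so Co²⁺ is d⁷ (9 − 2 = 7).
Configuration: t2g^6 e_g^1.
CFSE(orbital) = 6×(-0.4Δₒ) + 1×(0.6Δₒ) = -1.8Δₒ; with Δₒ = 23880 cm⁻¹ that is -42984 cm⁻¹.
High-spin d⁷ would be t2g^5 e_g^2 with 2 pairs; low-spin has 3, so 1 excess pair costs +1P = +19240 cm⁻¹.
Combining: -42984 + 19240 = -23744 cm⁻¹.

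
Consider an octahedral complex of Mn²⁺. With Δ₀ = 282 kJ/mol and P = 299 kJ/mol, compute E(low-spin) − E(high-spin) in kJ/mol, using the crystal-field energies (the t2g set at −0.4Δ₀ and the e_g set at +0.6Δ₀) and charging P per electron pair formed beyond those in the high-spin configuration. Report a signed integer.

Mn sits in group 7; removing 2 electrons leaves Mn²⁺ with 7 − 2 = 5 d electrons.
High-spin d⁵ fills as t2g^3 e_g^2 with CFSE 3(−0.4) + 2(+0.6) = 0.0Δ₀ = 0 kJ/mol.
Low-spin t2g^5 e_g^0 gives -2.0Δ₀ = -564 kJ/mol, but forming 2 extra pairs costs 2P = 598 kJ/mol, so E(LS) = -564 + 598 = 34 kJ/mol.
The difference is 34 − (0) = 34 kJ/mol, so high-spin lies lower.

34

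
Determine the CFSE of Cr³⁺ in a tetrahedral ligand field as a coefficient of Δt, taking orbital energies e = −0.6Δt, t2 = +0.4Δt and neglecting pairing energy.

-0.8 Δt

Cr sits in group 6; removing 3 electrons leaves Cr³⁺ with 6 − 3 = 3 d electrons.
Tetrahedral fields are weak (Δₜ ≈ 4/9 Δₒ), so electrons fill high-spin.
Configuration: e^2 t2^1.
CFSE = 2(-0.6Δt) + 1(0.4Δt) = -1.2Δt + 0.4Δt = -0.8Δt.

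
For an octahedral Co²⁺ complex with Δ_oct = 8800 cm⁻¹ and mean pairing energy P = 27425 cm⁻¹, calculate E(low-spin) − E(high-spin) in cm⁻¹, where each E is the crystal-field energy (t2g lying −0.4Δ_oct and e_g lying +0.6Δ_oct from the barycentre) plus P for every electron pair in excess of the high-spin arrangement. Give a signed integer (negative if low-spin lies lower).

Group 9 minus oxidation state +2 gives a d⁷ configuration for Co²⁺.
High-spin: t2g^5 e_g^2, CFSE = -0.8Δ_oct = -7040 cm⁻¹.
For low-spin the configuration is t2g^6 e_g^1: orbital energy -1.8 × 8800 = -15840 cm⁻¹, and 1 additional pair relative to high-spin adds 27425 cm⁻¹, giving 11585 cm⁻¹.
The difference is 11585 − (-7040) = 18625 cm⁻¹, so high-spin lies lower.

18625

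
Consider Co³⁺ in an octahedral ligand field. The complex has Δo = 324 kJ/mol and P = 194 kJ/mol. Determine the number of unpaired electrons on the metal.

Co sits in group 9; removing 3 electrons leaves Co³⁺ with 9 − 3 = 6 d electrons.
Here Δo > P (324 > 194), so the low-spin state is favoured.
That gives t2g^6 e_g^0.
Unpaired electrons: 0.

0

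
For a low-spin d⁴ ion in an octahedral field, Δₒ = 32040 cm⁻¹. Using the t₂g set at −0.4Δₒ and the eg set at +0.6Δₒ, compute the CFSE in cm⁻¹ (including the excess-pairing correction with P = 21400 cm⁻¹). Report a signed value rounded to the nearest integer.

Electron filling gives t₂g⁴ eg⁰.
The orbital stabilization is -1.6Δₒ = -1.6 × 32040 = -51264 cm⁻¹.
High-spin d⁴ would be t₂g³ eg¹ with 0 pairs; low-spin has 1, so 1 excess pair costs +1P = +21400 cm⁻¹.
Overall CFSE = -51264 + 21400 = -29864 cm⁻¹.

-29864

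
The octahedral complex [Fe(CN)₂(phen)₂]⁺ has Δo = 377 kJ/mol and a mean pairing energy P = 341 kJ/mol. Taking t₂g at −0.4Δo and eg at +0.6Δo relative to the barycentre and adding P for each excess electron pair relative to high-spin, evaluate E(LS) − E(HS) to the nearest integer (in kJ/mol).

Ligand charges: 2×(-1) from CN⁻ and 2×(+0) from phen sum to -2; with overall charge +1, Fe is +3.
Fe sits in group 8; removing 3 electrons leaves Fe³⁺ with 8 − 3 = 5 d electrons.
In the high-spin limit (t₂g³ eg²) the orbital term is 0.0Δo = 0 kJ/mol, with no excess pairing.
For low-spin the configuration is t₂g⁵ eg⁰: orbital energy -2.0 × 377 = -754 kJ/mol, and 2 additional pairs relative to high-spin add 682 kJ/mol, giving -72 kJ/mol.
E(LS) − E(HS) = -72 − (0) = -72 kJ/mol.

-72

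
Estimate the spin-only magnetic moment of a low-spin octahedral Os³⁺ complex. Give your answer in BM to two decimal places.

Os sits in group 8; removing 3 electrons leaves Os³⁺ with 8 − 3 = 5 d electrons.
Configuration: t₂g⁵ eg⁰ → 1 unpaired electron.
μ(spin-only) = √[1(1+2)] = √3 ≈ 1.73 BM.

1.73 BM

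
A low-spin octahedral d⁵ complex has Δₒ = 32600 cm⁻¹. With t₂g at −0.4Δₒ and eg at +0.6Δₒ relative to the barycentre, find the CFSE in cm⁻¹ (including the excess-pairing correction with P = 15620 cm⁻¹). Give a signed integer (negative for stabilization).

-33960

Configuration: t₂g⁵ eg⁰.
The orbital stabilization is -2.0Δₒ = -2.0 × 32600 = -65200 cm⁻¹.
Relative to high-spin t₂g³ eg² (0 paired), the low-spin configuration has 2 additional pairs, contributing +2 × 15620 = +31240 cm⁻¹.
Combining: -65200 + 31240 = -33960 cm⁻¹.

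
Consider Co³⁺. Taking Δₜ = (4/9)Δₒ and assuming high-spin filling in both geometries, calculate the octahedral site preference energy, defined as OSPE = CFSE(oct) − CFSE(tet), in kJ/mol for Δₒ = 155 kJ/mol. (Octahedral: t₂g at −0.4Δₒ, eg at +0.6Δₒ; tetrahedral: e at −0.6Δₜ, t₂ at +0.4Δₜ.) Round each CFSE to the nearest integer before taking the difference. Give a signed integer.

Co³⁺: group 9, so d-count = 9 − 3 = 6.
Octahedral high-spin t2g^4 e_g^2: CFSE = -0.4 × 155 = -62 kJ/mol.
In a tetrahedral site the filling is e^3 t2^3: CFSE(tet) = -0.6Δₜ = -0.6 × (4/9)(155) = -41 kJ/mol.
Subtracting, OSPE = -62 − (-41) = -21 kJ/mol.

-21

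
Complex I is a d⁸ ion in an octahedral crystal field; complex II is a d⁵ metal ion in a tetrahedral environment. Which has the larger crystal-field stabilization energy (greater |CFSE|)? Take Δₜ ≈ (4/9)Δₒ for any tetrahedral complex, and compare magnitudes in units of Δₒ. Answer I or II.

I: t2g^6 e_g^2, CFSE = -1.2Δₒ.
II: Tetrahedral fields are weak (Δₜ ≈ 4/9 Δₒ), so electrons fill high-spin; e² t₂³, CFSE = 0.0Δₜ ≈ 0.00Δₒ.
So I has the larger |CFSE|.

I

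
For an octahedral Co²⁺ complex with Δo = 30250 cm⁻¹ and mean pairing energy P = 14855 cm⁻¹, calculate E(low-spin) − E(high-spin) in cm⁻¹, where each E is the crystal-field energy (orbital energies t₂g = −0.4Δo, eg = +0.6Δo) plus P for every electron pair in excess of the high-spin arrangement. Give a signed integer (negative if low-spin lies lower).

Group 9 minus oxidation state +2 gives a d⁷ configuration for Co²⁺.
High-spin d⁷ fills as t₂g⁵ eg² with CFSE 5(−0.4) + 2(+0.6) = -0.8Δo = -24200 cm⁻¹.
Low-spin: t₂g⁶ eg¹, orbital CFSE = -1.8Δo = -54450 cm⁻¹; plus 1 excess pair × P = +14855 cm⁻¹; total -39595 cm⁻¹.
The difference is -39595 − (-24200) = -15395 cm⁻¹, so low-spin lies lower.

-15395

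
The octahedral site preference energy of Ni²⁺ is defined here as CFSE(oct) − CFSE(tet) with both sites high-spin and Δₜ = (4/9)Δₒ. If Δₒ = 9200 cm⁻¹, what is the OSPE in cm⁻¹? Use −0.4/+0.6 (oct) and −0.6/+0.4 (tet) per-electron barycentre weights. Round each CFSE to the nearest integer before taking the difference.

-7769

Ni is in group 10, so Ni²⁺ is d⁸ (10 − 2 = 8).
Octahedral high-spin t2g^6 e_g^2: CFSE = -1.2 × 9200 = -11040 cm⁻¹.
Tetrahedral: e^4 t2^4, CFSE = 4(−0.6) + 4(+0.4) = -0.8Δₜ = -0.8 × (4/9) × 9200 = -3271 cm⁻¹.
Subtracting, OSPE = -11040 − (-3271) = -7769 cm⁻¹.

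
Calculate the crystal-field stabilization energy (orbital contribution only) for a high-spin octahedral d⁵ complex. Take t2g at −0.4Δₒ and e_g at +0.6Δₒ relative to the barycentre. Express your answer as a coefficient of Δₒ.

Configuration: t2g^3 e_g^2.
CFSE = 3(-0.4Δₒ) + 2(0.6Δₒ) = -1.2Δₒ + 1.2Δₒ = 0.0Δₒ.

0.0 Δₒ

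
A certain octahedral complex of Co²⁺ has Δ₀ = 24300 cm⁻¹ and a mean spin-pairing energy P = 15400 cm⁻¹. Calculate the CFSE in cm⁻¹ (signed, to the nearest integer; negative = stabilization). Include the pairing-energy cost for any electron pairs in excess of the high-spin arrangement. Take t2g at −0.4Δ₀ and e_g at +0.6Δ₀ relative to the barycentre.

-28340

Co is in group 9, so Co²⁺ is d⁷ (9 − 2 = 7).
Since Δ₀ = 24300 cm⁻¹ > P = 15400 cm⁻¹, the complex adopts the low-spin configuration.
Filling d⁷ accordingly: t2g^6 e_g^1.
Orbital CFSE = -1.8Δ₀ = -1.8 × 24300 = -43740 cm⁻¹.
Excess pairs vs high-spin: 3 − 2 = 1; pairing cost = +15400 cm⁻¹.
Net CFSE = -43740 + 15400 = -28340 cm⁻¹.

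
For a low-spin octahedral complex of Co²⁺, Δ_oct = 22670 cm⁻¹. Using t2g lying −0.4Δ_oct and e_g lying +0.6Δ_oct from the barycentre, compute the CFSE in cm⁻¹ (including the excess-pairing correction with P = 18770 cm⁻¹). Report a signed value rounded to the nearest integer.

Co sits in group 9; removing 2 electrons leaves Co²⁺ with 9 − 2 = 7 d electrons.
Electron filling gives t2g^6 e_g^1.
CFSE(orbital) = 6×(-0.4Δ_oct) + 1×(0.6Δ_oct) = -1.8Δ_oct; with Δ_oct = 22670 cm⁻¹ that is -40806 cm⁻¹.
Pairing penalty: 3 pairs vs 2 in the high-spin reference → 1 extra × P = 18770 cm⁻¹.
Overall CFSE = -40806 + 18770 = -22036 cm⁻¹.

-22036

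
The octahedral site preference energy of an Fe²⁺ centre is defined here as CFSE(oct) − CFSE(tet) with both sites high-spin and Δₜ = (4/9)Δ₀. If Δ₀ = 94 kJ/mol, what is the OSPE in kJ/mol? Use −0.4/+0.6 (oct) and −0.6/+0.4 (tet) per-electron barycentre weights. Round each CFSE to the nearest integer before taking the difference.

-13

Group 8 minus oxidation state +2 gives a d⁶ configuration for Fe²⁺.
Octahedral (high-spin): t₂g⁴ eg², CFSE = 4(−0.4) + 2(+0.6) = -0.4Δ₀ = -0.4 × 94 = -38 kJ/mol.
In a tetrahedral site the filling is e³ t₂³: CFSE(tet) = -0.6Δₜ = -0.6 × (4/9)(94) = -25 kJ/mol.
OSPE = -38 − (-25) = -13 kJ/mol.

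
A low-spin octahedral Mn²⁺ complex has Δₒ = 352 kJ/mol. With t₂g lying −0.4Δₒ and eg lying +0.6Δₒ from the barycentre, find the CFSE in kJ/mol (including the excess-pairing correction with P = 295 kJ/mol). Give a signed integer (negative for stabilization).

Group 7 minus oxidation state +2 gives a d⁵ configuration for Mn²⁺.
Electron filling gives t₂g⁵ eg⁰.
Orbital CFSE = 5(-0.4) + 0(0.6) = -2.0Δₒ = -2.0 × 352 = -704 kJ/mol.
Relative to high-spin t₂g³ eg² (0 paired), the low-spin configuration has 2 additional pairs, contributing +2 × 295 = +590 kJ/mol.
Combining: -704 + 590 = -114 kJ/mol.

-114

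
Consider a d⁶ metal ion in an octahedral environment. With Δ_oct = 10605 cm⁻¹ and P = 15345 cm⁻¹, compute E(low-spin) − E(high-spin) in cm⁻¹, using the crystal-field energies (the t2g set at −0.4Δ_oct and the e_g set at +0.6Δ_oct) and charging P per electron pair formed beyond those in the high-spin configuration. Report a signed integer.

9480

High-spin d⁶ fills as t2g^4 e_g^2 with CFSE 4(−0.4) + 2(+0.6) = -0.4Δ_oct = -4242 cm⁻¹.
Low-spin t2g^6 e_g^0 gives -2.4Δ_oct = -25452 cm⁻¹, but forming 2 extra pairs costs 2P = 30690 cm⁻¹, so E(LS) = -25452 + 30690 = 5238 cm⁻¹.
Thus E(LS) − E(HS) = 9480 cm⁻¹.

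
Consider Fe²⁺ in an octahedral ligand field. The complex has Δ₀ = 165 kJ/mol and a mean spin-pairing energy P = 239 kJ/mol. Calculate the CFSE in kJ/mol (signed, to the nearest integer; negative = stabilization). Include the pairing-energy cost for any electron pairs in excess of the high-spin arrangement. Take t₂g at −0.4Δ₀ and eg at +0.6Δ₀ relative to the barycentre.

Fe²⁺: group 8, so d-count = 8 − 2 = 6.
Δ₀ < P, so pairing is avoided: the ground state is high-spin.
That gives t₂g⁴ eg².
Orbital CFSE = -0.4Δ₀ = -0.4 × 165 = -66 kJ/mol.
High-spin has no excess pairs, so no pairing correction applies.

-66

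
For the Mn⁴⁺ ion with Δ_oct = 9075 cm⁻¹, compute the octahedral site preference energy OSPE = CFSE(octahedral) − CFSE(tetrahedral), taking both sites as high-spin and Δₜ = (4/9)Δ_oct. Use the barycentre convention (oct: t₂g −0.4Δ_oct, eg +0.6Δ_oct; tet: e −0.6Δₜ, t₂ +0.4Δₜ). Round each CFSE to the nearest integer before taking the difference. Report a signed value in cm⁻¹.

-7663

Group 7 minus oxidation state +4 gives a d³ configuration for Mn⁴⁺.
Octahedral (high-spin): t2g^3 e_g^0, CFSE = 3(−0.4) + 0(+0.6) = -1.2Δ_oct = -1.2 × 9075 = -10890 cm⁻¹.
Tetrahedral: e^2 t2^1, CFSE = 2(−0.6) + 1(+0.4) = -0.8Δₜ = -0.8 × (4/9) × 9075 = -3227 cm⁻¹.
OSPE = -10890 − (-3227) = -7663 cm⁻¹.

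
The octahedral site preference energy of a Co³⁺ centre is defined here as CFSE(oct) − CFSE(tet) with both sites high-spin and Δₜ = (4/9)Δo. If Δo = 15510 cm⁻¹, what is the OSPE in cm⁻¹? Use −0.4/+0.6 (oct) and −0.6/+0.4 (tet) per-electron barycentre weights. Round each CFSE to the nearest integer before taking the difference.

-2068

Co³⁺: group 9, so d-count = 9 − 3 = 6.
Octahedral (high-spin): t₂g⁴ eg², CFSE = 4(−0.4) + 2(+0.6) = -0.4Δo = -0.4 × 15510 = -6204 cm⁻¹.
Tetrahedral e³ t₂³ gives -0.6Δₜ = -0.6 × (4/9) × 15510 = -4136 cm⁻¹.
OSPE = CFSE(oct) − CFSE(tet) = -6204 − (-4136) = -2068 cm⁻¹.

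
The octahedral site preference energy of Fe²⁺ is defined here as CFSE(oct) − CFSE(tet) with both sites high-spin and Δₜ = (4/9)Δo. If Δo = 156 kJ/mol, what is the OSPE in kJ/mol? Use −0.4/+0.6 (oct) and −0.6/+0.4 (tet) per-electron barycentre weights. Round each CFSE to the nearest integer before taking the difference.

-20

Group 8 minus oxidation state +2 gives a d⁶ configuration for Fe²⁺.
In an octahedral site d⁶ (HS) is t₂g⁴ eg², giving CFSE(oct) = -0.4Δo = -62 kJ/mol.
Tetrahedral e³ t₂³ gives -0.6Δₜ = -0.6 × (4/9) × 156 = -42 kJ/mol.
OSPE = -62 − (-42) = -20 kJ/mol.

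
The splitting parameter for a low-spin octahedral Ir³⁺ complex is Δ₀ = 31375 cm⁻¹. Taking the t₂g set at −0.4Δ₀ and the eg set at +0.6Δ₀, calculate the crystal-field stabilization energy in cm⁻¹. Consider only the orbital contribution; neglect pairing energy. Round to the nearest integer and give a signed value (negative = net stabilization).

-75300

Group 9 minus oxidation state +3 gives a d⁶ configuration for Ir³⁺.
Electron filling gives t₂g⁶ eg⁰.
The orbital stabilization is -2.4Δ₀ = -2.4 × 31375 = -75300 cm⁻¹.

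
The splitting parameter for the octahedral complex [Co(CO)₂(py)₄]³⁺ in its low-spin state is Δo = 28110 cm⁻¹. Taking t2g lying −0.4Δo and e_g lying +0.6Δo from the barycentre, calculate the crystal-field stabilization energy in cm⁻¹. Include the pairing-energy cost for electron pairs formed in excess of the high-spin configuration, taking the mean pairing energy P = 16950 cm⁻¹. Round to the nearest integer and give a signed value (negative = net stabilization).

Ligand charges: 2×(+0) from CO and 4×(+0) from py sum to +0; with overall charge +3, Co is +3.
Co³⁺: group 9, so d-count = 9 − 3 = 6.
Configuration: t2g^6 e_g^0.
CFSE(orbital) = 6×(-0.4Δo) + 0×(0.6Δo) = -2.4Δo; with Δo = 28110 cm⁻¹ that is -67464 cm⁻¹.
Pairing penalty: 3 pairs vs 1 in the high-spin reference → 2 extra × P = 33900 cm⁻¹.
Overall CFSE = -67464 + 33900 = -33564 cm⁻¹.

-33564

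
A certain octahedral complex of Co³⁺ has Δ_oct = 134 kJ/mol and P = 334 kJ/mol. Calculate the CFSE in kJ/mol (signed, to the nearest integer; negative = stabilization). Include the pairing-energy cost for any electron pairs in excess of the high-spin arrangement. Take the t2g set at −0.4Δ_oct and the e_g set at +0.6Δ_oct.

Co is in group 9, so Co³⁺ is d⁶ (9 − 3 = 6).
Since Δ_oct = 134 kJ/mol < P = 334 kJ/mol, the complex adopts the high-spin configuration.
That gives t2g^4 e_g^2.
Orbital CFSE = -0.4Δ_oct = -0.4 × 134 = -54 kJ/mol.
High-spin has no excess pairs, so no pairing correction applies.

-54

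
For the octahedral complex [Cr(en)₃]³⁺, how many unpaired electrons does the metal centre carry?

en is neutral, so the +3 overall charge sits on Cr: oxidation state +3.
Cr³⁺: group 6, so d-count = 6 − 3 = 3.
Configuration: t2g^3 e_g^0, giving 3 unpaired electrons.

3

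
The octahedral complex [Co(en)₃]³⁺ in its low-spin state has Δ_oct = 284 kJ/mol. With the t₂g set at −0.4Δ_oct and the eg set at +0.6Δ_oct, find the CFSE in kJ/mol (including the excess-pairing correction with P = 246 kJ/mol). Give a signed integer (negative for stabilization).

-190

en is neutral, so the +3 overall charge sits on Co: oxidation state +3.
Co³⁺: group 9, so d-count = 9 − 3 = 6.
The d⁶ electrons fill as t₂g⁶ eg⁰.
CFSE(orbital) = 6×(-0.4Δ_oct) + 0×(0.6Δ_oct) = -2.4Δ_oct; with Δ_oct = 284 kJ/mol that is -682 kJ/mol.
High-spin d⁶ would be t₂g⁴ eg² with 1 pair; low-spin has 3, so 2 excess pairs cost +2P = +492 kJ/mol.
Combining: -682 + 492 = -190 kJ/mol.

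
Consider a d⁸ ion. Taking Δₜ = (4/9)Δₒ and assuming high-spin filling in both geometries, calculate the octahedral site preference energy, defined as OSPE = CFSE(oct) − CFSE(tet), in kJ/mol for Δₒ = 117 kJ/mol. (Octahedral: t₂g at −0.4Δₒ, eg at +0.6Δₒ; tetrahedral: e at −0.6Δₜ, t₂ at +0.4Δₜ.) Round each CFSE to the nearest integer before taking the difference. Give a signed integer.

In an octahedral site d⁸ (HS) is t2g^6 e_g^2, giving CFSE(oct) = -1.2Δₒ = -140 kJ/mol.
In a tetrahedral site the filling is e^4 t2^4: CFSE(tet) = -0.8Δₜ = -0.8 × (4/9)(117) = -42 kJ/mol.
OSPE = -140 − (-42) = -98 kJ/mol.

-98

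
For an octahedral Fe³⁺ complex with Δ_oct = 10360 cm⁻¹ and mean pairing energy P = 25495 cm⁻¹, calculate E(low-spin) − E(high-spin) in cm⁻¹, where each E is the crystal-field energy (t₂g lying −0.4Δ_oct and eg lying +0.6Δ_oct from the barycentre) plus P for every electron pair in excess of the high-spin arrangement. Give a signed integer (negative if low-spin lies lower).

30270

Fe³⁺: group 8, so d-count = 8 − 3 = 5.
High-spin: t₂g³ eg², CFSE = 0.0Δ_oct = 0 cm⁻¹.
For low-spin the configuration is t₂g⁵ eg⁰: orbital energy -2.0 × 10360 = -20720 cm⁻¹, and 2 additional pairs relative to high-spin add 50990 cm⁻¹, giving 30270 cm⁻¹.
Thus E(LS) − E(HS) = 30270 cm⁻¹.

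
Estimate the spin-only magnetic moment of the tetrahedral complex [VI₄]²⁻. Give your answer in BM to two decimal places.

Each I⁻ contributes -1; 4 × (-1) = -4. With overall charge -2, V is in the +2 oxidation state.
V²⁺: group 5, so d-count = 5 − 2 = 3.
With tetrahedral geometry the complex is necessarily high-spin.
Configuration: e² t₂¹ → 3 unpaired electrons.
μ(spin-only) = √[3(3+2)] = √15 ≈ 3.87 BM.

3.87 BM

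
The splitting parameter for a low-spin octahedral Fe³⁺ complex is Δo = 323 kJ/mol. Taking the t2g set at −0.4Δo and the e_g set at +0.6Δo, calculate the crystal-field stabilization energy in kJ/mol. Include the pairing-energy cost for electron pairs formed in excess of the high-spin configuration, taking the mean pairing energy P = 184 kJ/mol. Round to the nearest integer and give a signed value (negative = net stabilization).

-278

Group 8 minus oxidation state +3 gives a d⁵ configuration for Fe³⁺.
Electron filling gives t2g^5 e_g^0.
The orbital stabilization is -2.0Δo = -2.0 × 323 = -646 kJ/mol.
Relative to high-spin t2g^3 e_g^2 (0 paired), the low-spin configuration has 2 additional pairs, contributing +2 × 184 = +368 kJ/mol.
Overall CFSE = -646 + 368 = -278 kJ/mol.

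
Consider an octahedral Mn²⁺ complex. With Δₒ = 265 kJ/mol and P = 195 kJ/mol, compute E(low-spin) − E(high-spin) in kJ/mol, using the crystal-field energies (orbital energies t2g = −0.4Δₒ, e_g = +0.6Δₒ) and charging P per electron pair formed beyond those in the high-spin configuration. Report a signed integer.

-140

Mn²⁺: group 7, so d-count = 7 − 2 = 5.
High-spin: t2g^3 e_g^2, CFSE = 0.0Δₒ = 0 kJ/mol.
For low-spin the configuration is t2g^5 e_g^0: orbital energy -2.0 × 265 = -530 kJ/mol, and 2 additional pairs relative to high-spin add 390 kJ/mol, giving -140 kJ/mol.
E(LS) − E(HS) = -140 − (0) = -140 kJ/mol.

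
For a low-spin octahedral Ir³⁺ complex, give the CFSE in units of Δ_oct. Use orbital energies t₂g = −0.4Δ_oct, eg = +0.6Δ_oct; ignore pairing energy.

Ir³⁺: group 9, so d-count = 9 − 3 = 6.
Configuration: t₂g⁶ eg⁰.
CFSE = 6(-0.4Δ_oct) + 0(0.6Δ_oct) = -2.4Δ_oct + 0.0Δ_oct = -2.4Δ_oct.

-2.4 Δ_oct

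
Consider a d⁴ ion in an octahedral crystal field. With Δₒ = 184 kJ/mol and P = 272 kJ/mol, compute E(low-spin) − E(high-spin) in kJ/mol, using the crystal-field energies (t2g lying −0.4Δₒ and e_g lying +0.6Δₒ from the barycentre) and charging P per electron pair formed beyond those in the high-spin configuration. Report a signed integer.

88

High-spin d⁴ fills as t2g^3 e_g^1 with CFSE 3(−0.4) + 1(+0.6) = -0.6Δₒ = -110 kJ/mol.
Low-spin t2g^4 e_g^0 gives -1.6Δₒ = -294 kJ/mol, but forming 1 extra pair costs 1P = 272 kJ/mol, so E(LS) = -294 + 272 = -22 kJ/mol.
E(LS) − E(HS) = -22 − (-110) = 88 kJ/mol.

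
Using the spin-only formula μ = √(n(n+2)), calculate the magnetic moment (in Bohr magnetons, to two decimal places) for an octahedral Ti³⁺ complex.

1.73 Bohr magnetons

Ti³⁺: group 4, so d-count = 4 − 3 = 1.
Configuration: t2g^1 e_g^0 → 1 unpaired electron.
μ(spin-only) = √[1(1+2)] = √3 ≈ 1.73 Bohr magnetons.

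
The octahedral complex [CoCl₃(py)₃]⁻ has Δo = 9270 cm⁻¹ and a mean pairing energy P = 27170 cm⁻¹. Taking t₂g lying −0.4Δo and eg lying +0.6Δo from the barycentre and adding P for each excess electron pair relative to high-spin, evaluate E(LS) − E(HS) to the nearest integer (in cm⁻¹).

Ligand charges: 3×(-1) from Cl⁻ and 3×(+0) from py sum to -3; with overall charge -1, Co is +2.
Co²⁺: group 9, so d-count = 9 − 2 = 7.
In the high-spin limit (t₂g⁵ eg²) the orbital term is -0.8Δo = -7416 cm⁻¹, with no excess pairing.
Low-spin: t₂g⁶ eg¹, orbital CFSE = -1.8Δo = -16686 cm⁻¹; plus 1 excess pair × P = +27170 cm⁻¹; total 10484 cm⁻¹.
Thus E(LS) − E(HS) = 17900 cm⁻¹.

17900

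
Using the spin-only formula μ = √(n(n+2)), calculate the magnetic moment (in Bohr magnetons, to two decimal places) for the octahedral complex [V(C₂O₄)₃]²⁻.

Each C₂O₄²⁻ contributes -2; 3 × (-2) = -6. With overall charge -2, V is in the +4 oxidation state.
Group 5 minus oxidation state +4 gives a d¹ configuration for V⁴⁺.
Configuration: t₂g¹ eg⁰ → 1 unpaired electron.
μ(spin-only) = √[1(1+2)] = √3 ≈ 1.73 Bohr magnetons.

1.73 Bohr magnetons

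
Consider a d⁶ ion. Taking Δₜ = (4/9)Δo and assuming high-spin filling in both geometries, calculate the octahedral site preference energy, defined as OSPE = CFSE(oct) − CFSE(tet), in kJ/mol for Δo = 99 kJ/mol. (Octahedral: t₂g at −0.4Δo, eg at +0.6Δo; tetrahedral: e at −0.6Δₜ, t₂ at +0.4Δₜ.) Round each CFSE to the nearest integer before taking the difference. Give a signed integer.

-14

Octahedral (high-spin): t₂g⁴ eg², CFSE = 4(−0.4) + 2(+0.6) = -0.4Δo = -0.4 × 99 = -40 kJ/mol.
Tetrahedral: e³ t₂³, CFSE = 3(−0.6) + 3(+0.4) = -0.6Δₜ = -0.6 × (4/9) × 99 = -26 kJ/mol.
OSPE = -40 − (-26) = -14 kJ/mol.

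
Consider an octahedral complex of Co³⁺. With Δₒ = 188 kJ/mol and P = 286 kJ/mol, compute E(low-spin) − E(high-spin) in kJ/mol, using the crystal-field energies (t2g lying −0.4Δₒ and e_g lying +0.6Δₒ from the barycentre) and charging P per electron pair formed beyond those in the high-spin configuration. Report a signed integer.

Co sits in group 9; removing 3 electrons leaves Co³⁺ with 9 − 3 = 6 d electrons.
High-spin: t2g^4 e_g^2, CFSE = -0.4Δₒ = -75 kJ/mol.
For low-spin the configuration is t2g^6 e_g^0: orbital energy -2.4 × 188 = -451 kJ/mol, and 2 additional pairs relative to high-spin add 572 kJ/mol, giving 121 kJ/mol.
Thus E(LS) − E(HS) = 196 kJ/mol.

196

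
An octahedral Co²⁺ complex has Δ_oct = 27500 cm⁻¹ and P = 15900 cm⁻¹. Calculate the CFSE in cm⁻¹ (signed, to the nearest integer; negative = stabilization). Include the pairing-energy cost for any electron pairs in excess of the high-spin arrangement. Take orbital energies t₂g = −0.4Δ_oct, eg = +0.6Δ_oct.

Co sits in group 9; removing 2 electrons leaves Co²⁺ with 9 − 2 = 7 d electrons.
Δ_oct > P, so pairing is preferred: the ground state is low-spin.
Configuration: t₂g⁶ eg¹.
Orbital CFSE = -1.8Δ_oct = -1.8 × 27500 = -49500 cm⁻¹.
Excess pairs vs high-spin: 3 − 2 = 1; pairing cost = +15900 cm⁻¹.
Net CFSE = -49500 + 15900 = -33600 cm⁻¹.

-33600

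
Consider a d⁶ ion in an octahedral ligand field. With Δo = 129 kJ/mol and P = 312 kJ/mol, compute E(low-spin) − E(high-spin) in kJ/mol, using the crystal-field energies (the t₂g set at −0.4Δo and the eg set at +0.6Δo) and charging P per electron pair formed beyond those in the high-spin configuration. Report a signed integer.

In the high-spin limit (t₂g⁴ eg²) the orbital term is -0.4Δo = -52 kJ/mol, with no excess pairing.
Low-spin t₂g⁶ eg⁰ gives -2.4Δo = -310 kJ/mol, but forming 2 extra pairs costs 2P = 624 kJ/mol, so E(LS) = -310 + 624 = 314 kJ/mol.
E(LS) − E(HS) = 314 − (-52) = 366 kJ/mol.

366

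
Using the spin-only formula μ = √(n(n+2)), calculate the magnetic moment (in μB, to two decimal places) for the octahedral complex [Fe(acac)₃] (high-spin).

Each acac⁻ contributes -1; 3 × (-1) = -3. With overall charge +0, Fe is in the +3 oxidation state.
Group 8 minus oxidation state +3 gives a d⁵ configuration for Fe³⁺.
Configuration: t₂g³ eg² → 5 unpaired electrons.
μ(spin-only) = √[5(5+2)] = √35 ≈ 5.92 μB.

5.92 μB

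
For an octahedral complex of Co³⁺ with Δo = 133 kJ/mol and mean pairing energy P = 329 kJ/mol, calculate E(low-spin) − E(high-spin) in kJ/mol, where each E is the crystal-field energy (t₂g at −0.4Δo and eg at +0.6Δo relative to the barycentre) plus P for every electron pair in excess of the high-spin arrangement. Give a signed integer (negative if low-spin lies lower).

392

Co sits in group 9; removing 3 electrons leaves Co³⁺ with 9 − 3 = 6 d electrons.
High-spin d⁶ fills as t₂g⁴ eg² with CFSE 4(−0.4) + 2(+0.6) = -0.4Δo = -53 kJ/mol.
Low-spin: t₂g⁶ eg⁰, orbital CFSE = -2.4Δo = -319 kJ/mol; plus 2 excess pairs × P = +658 kJ/mol; total 339 kJ/mol.
The difference is 339 − (-53) = 392 kJ/mol, so high-spin lies lower.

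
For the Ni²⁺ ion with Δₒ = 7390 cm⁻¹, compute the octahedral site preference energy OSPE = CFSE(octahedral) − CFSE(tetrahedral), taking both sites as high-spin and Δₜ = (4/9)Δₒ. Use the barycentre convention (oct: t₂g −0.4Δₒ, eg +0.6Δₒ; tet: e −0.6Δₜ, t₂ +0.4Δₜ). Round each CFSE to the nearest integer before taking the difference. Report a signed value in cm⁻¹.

-6240

Ni²⁺: group 10, so d-count = 10 − 2 = 8.
In an octahedral site d⁸ (HS) is t2g^6 e_g^2, giving CFSE(oct) = -1.2Δₒ = -8868 cm⁻¹.
Tetrahedral e^4 t2^4 gives -0.8Δₜ = -0.8 × (4/9) × 7390 = -2628 cm⁻¹.
OSPE = -8868 − (-2628) = -6240 cm⁻¹.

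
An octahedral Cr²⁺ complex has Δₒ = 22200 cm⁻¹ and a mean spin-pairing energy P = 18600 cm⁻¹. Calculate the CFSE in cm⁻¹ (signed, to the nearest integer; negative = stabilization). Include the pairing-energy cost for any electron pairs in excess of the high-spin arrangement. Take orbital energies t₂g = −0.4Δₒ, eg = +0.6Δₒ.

Cr sits in group 6; removing 2 electrons leaves Cr²⁺ with 6 − 2 = 4 d electrons.
Since Δₒ = 22200 cm⁻¹ > P = 18600 cm⁻¹, the complex adopts the low-spin configuration.
Filling d⁴ accordingly: t₂g⁴ eg⁰.
Orbital CFSE = -1.6Δₒ = -1.6 × 22200 = -35520 cm⁻¹.
Excess pairs vs high-spin: 1 − 0 = 1; pairing cost = +18600 cm⁻¹.
Net CFSE = -35520 + 18600 = -16920 cm⁻¹.

-16920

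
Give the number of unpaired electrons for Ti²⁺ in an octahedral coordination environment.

Ti is in group 4, so Ti²⁺ is d² (4 − 2 = 2).
For octahedral d² the high- and low-spin configurations coincide.
Configuration: t₂g² eg⁰, giving 2 unpaired electrons.

2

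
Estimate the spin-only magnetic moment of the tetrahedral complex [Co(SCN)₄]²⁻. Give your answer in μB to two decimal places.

3.87 μB

Each SCN⁻ contributes -1; 4 × (-1) = -4. With overall charge -2, Co is in the +2 oxidation state.
Group 9 minus oxidation state +2 gives a d⁷ configuration for Co²⁺.
Tetrahedral fields are weak (Δₜ ≈ 4/9 Δₒ), so electrons fill high-spin.
Configuration: e⁴ t₂³ → 3 unpaired electrons.
μ(spin-only) = √[3(3+2)] = √15 ≈ 3.87 μB.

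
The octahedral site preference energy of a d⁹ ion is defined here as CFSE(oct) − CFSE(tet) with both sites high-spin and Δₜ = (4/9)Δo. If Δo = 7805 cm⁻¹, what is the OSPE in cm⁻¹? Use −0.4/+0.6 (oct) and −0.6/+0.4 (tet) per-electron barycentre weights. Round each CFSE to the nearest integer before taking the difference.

Octahedral high-spin t₂g⁶ eg³: CFSE = -0.6 × 7805 = -4683 cm⁻¹.
Tetrahedral: e⁴ t₂⁵, CFSE = 4(−0.6) + 5(+0.4) = -0.4Δₜ = -0.4 × (4/9) × 7805 = -1388 cm⁻¹.
Subtracting, OSPE = -4683 − (-1388) = -3295 cm⁻¹.

-3295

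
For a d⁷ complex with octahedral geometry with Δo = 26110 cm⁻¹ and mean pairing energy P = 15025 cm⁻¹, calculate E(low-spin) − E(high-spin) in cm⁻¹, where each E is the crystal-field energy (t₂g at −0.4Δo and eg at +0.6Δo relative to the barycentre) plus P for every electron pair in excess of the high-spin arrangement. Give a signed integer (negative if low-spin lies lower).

In the high-spin limit (t₂g⁵ eg²) the orbital term is -0.8Δo = -20888 cm⁻¹, with no excess pairing.
Low-spin t₂g⁶ eg¹ gives -1.8Δo = -46998 cm⁻¹, but forming 1 extra pair costs 1P = 15025 cm⁻¹, so E(LS) = -46998 + 15025 = -31973 cm⁻¹.
Thus E(LS) − E(HS) = -11085 cm⁻¹.

-11085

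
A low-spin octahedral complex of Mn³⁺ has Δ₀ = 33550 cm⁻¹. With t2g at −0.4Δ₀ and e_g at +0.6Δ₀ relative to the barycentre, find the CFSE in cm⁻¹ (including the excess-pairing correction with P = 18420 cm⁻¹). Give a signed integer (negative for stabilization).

Group 7 minus oxidation state +3 gives a d⁴ configuration for Mn³⁺.
The d⁴ electrons fill as t2g^4 e_g^0.
CFSE(orbital) = 4×(-0.4Δ₀) + 0×(0.6Δ₀) = -1.6Δ₀; with Δ₀ = 33550 cm⁻¹ that is -53680 cm⁻¹.
Pairing penalty: 1 pair vs 0 in the high-spin reference → 1 extra × P = 18420 cm⁻¹.
Combining: -53680 + 18420 = -35260 cm⁻¹.

-35260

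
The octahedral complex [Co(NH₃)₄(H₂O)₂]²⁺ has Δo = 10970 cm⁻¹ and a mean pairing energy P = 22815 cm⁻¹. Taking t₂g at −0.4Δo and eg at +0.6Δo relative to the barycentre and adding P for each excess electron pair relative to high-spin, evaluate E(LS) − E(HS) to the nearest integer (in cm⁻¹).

11845

Ligand charges: 4×(+0) from NH₃ and 2×(+0) from H₂O sum to +0; with overall charge +2, Co is +2.
Co sits in group 9; removing 2 electrons leaves Co²⁺ with 9 − 2 = 7 d electrons.
High-spin d⁷ fills as t₂g⁵ eg² with CFSE 5(−0.4) + 2(+0.6) = -0.8Δo = -8776 cm⁻¹.
For low-spin the configuration is t₂g⁶ eg¹: orbital energy -1.8 × 10970 = -19746 cm⁻¹, and 1 additional pair relative to high-spin adds 22815 cm⁻¹, giving 3069 cm⁻¹.
The difference is 3069 − (-8776) = 11845 cm⁻¹, so high-spin lies lower.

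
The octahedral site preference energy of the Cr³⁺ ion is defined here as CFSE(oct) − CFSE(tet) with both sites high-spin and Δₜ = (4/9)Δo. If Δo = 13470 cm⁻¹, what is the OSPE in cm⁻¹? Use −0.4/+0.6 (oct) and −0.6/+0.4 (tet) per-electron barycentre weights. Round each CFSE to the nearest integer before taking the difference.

-11375

Cr³⁺: group 6, so d-count = 6 − 3 = 3.
In an octahedral site d³ (HS) is t2g^3 e_g^0, giving CFSE(oct) = -1.2Δo = -16164 cm⁻¹.
Tetrahedral: e^2 t2^1, CFSE = 2(−0.6) + 1(+0.4) = -0.8Δₜ = -0.8 × (4/9) × 13470 = -4789 cm⁻¹.
Subtracting, OSPE = -16164 − (-4789) = -11375 cm⁻¹.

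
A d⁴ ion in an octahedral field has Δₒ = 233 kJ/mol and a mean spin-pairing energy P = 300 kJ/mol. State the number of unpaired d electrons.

Here Δₒ < P (233 < 300), so the high-spin state is favoured.
That gives t₂g³ eg¹.
Unpaired electrons: 4.

4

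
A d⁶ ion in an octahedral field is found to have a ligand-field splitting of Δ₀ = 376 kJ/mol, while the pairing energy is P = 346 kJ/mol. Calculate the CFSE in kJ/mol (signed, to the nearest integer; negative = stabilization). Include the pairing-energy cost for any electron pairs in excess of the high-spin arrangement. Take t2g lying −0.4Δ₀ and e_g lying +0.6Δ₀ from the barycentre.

Here Δ₀ > P (376 > 346), so the low-spin state is favoured.
Filling d⁶ accordingly: t2g^6 e_g^0.
Orbital CFSE = -2.4Δ₀ = -2.4 × 376 = -902 kJ/mol.
Excess pairs vs high-spin: 3 − 1 = 2; pairing cost = +692 kJ/mol.
Net CFSE = -902 + 692 = -210 kJ/mol.

-210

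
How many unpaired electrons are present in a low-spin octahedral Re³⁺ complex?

2

Re sits in group 7; removing 3 electrons leaves Re³⁺ with 7 − 3 = 4 d electrons.
Configuration: t₂g⁴ eg⁰, giving 2 unpaired electrons.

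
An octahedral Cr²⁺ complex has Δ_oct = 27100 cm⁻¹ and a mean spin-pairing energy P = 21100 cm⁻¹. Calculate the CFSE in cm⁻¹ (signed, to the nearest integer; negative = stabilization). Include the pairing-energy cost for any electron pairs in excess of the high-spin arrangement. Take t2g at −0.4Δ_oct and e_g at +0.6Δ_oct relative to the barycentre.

Group 6 minus oxidation state +2 gives a d⁴ configuration for Cr²⁺.
With Δ_oct > P the complex is low-spin.
Filling d⁴ accordingly: t2g^4 e_g^0.
Orbital CFSE = -1.6Δ_oct = -1.6 × 27100 = -43360 cm⁻¹.
Excess pairs vs high-spin: 1 − 0 = 1; pairing cost = +21100 cm⁻¹.
Net CFSE = -43360 + 21100 = -22260 cm⁻¹.

-22260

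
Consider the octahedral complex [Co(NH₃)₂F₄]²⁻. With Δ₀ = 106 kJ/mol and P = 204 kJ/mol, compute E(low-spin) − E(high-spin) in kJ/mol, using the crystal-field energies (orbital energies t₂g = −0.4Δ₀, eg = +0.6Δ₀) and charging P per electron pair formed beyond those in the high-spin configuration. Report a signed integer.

98

Ligand charges: 2×(+0) from NH₃ and 4×(-1) from F⁻ sum to -4; with overall charge -2, Co is +2.
Group 9 minus oxidation state +2 gives a d⁷ configuration for Co²⁺.
High-spin d⁷ fills as t₂g⁵ eg² with CFSE 5(−0.4) + 2(+0.6) = -0.8Δ₀ = -85 kJ/mol.
Low-spin: t₂g⁶ eg¹, orbital CFSE = -1.8Δ₀ = -191 kJ/mol; plus 1 excess pair × P = +204 kJ/mol; total 13 kJ/mol.
The difference is 13 − (-85) = 98 kJ/mol, so high-spin lies lower.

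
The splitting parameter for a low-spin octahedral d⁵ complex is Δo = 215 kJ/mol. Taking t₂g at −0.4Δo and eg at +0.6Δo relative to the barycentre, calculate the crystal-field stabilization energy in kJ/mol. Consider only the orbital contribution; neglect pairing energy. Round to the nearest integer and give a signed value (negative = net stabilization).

Electron filling gives t₂g⁵ eg⁰.
The orbital stabilization is -2.0Δo = -2.0 × 215 = -430 kJ/mol.

-430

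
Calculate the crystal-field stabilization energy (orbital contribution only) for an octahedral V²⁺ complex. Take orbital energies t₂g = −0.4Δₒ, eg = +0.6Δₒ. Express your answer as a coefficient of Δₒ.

-1.2 Δₒ

Group 5 minus oxidation state +2 gives a d³ configuration for V²⁺.
Configuration: t₂g³ eg⁰.
CFSE = 3(-0.4Δₒ) + 0(0.6Δₒ) = -1.2Δₒ + 0.0Δₒ = -1.2Δₒ.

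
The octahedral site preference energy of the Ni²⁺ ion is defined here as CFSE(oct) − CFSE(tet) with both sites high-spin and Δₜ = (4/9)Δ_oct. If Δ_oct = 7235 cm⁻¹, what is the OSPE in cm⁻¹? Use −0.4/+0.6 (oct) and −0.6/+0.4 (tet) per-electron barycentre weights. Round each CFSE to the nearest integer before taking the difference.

-6110

Ni²⁺: group 10, so d-count = 10 − 2 = 8.
In an octahedral site d⁸ (HS) is t2g^6 e_g^2, giving CFSE(oct) = -1.2Δ_oct = -8682 cm⁻¹.
Tetrahedral e^4 t2^4 gives -0.8Δₜ = -0.8 × (4/9) × 7235 = -2572 cm⁻¹.
OSPE = CFSE(oct) − CFSE(tet) = -8682 − (-2572) = -6110 cm⁻¹.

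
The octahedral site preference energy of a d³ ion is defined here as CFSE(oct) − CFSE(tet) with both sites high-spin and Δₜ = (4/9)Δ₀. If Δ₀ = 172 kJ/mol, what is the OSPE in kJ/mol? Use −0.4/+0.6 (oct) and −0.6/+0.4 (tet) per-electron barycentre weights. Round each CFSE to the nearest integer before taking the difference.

Octahedral (high-spin): t2g^3 e_g^0, CFSE = 3(−0.4) + 0(+0.6) = -1.2Δ₀ = -1.2 × 172 = -206 kJ/mol.
Tetrahedral: e^2 t2^1, CFSE = 2(−0.6) + 1(+0.4) = -0.8Δₜ = -0.8 × (4/9) × 172 = -61 kJ/mol.
Subtracting, OSPE = -206 − (-61) = -145 kJ/mol.

-145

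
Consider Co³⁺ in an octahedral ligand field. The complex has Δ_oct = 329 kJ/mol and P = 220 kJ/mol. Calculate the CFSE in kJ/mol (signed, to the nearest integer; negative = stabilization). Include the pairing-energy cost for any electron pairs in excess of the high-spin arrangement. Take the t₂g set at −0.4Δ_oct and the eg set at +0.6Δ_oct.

-350

Group 9 minus oxidation state +3 gives a d⁶ configuration for Co³⁺.
Here Δ_oct > P (329 > 220), so the low-spin state is favoured.
Configuration: t₂g⁶ eg⁰.
Orbital CFSE = -2.4Δ_oct = -2.4 × 329 = -790 kJ/mol.
Excess pairs vs high-spin: 3 − 1 = 2; pairing cost = +440 kJ/mol.
Net CFSE = -790 + 440 = -350 kJ/mol.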